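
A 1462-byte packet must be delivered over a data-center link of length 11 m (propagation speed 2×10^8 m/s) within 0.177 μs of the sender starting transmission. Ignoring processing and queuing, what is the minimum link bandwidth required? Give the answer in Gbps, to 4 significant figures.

L = 11696 bits.
Propagation delay = 11 / 200000000 = 0.055 μs.
Transmission budget = 0.177 − 0.055 = 0.122 μs.
R ≥ L / t_tx = 11696 bits / 1.22e-07 s = 95.87 Gbps.

95.87 Gbps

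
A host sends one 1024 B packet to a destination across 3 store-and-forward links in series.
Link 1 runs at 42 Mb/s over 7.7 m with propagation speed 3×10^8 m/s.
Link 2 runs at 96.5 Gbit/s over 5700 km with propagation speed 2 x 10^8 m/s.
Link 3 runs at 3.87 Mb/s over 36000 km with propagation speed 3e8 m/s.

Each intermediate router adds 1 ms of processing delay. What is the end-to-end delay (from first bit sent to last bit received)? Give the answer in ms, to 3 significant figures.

153 ms

L = 1024 × 8 = 8192 bits.
Transmission delays (L/R per hop): 0.195048, 8.48912e-05, 2.1168 ms; sum = 2.31193 ms.
Propagation delays (d/s per hop): 2.56667e-05, 28.5, 120 ms; sum = 148.5 ms.
Processing at 2 router(s): 2 × 1 ms = 2 ms.
End-to-end = 153 ms.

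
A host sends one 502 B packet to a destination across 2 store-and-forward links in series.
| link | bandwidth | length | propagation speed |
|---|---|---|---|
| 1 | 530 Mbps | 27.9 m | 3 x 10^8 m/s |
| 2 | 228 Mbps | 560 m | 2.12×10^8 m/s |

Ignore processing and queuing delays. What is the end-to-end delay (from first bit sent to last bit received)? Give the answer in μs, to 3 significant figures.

L = 502 × 8 = 4016 bits.
Transmission delays (L/R per hop): 7.57736, 17.614 μs; sum = 25.1914 μs.
Propagation delays (d/s per hop): 0.093, 2.64151 μs; sum = 2.73451 μs.
End-to-end = 27.9 μs.

27.9 μs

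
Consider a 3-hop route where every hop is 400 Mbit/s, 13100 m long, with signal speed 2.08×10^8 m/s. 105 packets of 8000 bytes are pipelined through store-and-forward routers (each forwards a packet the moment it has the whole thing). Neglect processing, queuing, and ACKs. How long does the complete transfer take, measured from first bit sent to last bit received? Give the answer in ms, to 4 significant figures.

17.31 ms

Per-hop transmission t_tx = L/R = 64000/400000000 = 0.16 ms.
Per-hop propagation t_prop = 13100/208000000 = 0.0629808 ms.
Pipeline fill: first packet needs 3·t_tx to clear all hops; remaining 104 packets each add one t_tx.
Total = (3+105-1)·t_tx + 3·t_prop = 107·0.16 + 3·0.0629808 = 17.31 ms.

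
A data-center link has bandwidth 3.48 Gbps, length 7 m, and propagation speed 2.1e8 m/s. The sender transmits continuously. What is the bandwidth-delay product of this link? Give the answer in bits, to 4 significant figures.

116.0 bits

Propagation delay = 7 / 210000000 = 3.33333e-08 s.
BDP = R × t_prop = 3480000000 × 3.33333e-08 = 116 bits.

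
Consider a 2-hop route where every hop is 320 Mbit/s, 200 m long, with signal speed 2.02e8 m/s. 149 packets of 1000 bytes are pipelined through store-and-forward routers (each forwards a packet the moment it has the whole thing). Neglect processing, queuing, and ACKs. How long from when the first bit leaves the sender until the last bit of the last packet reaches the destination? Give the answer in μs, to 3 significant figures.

Per-hop transmission t_tx = L/R = 8000/320000000 = 25 μs.
Per-hop propagation t_prop = 200/202000000 = 0.990099 μs.
Pipeline fill: first packet needs 2·t_tx to clear all hops; remaining 148 packets each add one t_tx.
Total = (2+149-1)·t_tx + 2·t_prop = 150·25 + 2·0.990099 = 3750 μs.

3750 μs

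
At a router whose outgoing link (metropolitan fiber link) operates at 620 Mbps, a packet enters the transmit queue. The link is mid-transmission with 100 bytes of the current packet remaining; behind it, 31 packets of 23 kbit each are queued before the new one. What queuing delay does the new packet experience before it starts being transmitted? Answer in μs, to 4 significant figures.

Each queued packet: L/R = 23000/620000000 = 37.0968 μs.
31 queued → 1150 μs.
Plus remaining 800 bits of current packet: 1.29032 μs.
Queuing delay = 1151 μs.

1151 μs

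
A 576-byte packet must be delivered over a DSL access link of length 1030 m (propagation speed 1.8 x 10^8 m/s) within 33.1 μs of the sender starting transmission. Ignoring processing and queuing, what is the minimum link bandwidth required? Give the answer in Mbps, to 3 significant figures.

168 Mbps

L = 4608 bits.
Propagation delay = 1030 / 180000000 = 5.72222 μs.
Transmission budget = 33.1 − 5.72222 = 27.3778 μs.
R ≥ L / t_tx = 4608 bits / 2.73778e-05 s = 168 Mbps.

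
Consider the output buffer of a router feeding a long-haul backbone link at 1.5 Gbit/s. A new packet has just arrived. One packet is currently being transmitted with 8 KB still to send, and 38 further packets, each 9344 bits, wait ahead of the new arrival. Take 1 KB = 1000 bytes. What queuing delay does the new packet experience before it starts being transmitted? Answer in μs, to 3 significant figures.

279 μs

Each queued packet: L/R = 9344/1500000000 = 6.22933 μs.
38 queued → 236.715 μs.
Plus remaining 64000 bits of current packet: 42.6667 μs.
Queuing delay = 279 μs.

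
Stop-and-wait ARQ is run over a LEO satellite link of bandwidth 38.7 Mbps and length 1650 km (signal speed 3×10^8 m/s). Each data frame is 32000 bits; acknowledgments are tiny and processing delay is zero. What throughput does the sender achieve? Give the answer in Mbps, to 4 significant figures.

2.706 Mbps

t_tx = L/R = 32000/38700000 = 0.000826873 s.
t_prop = 1650000/300000000 = 0.0055 s; RTT = 0.011 s.
Cycle = t_tx + RTT = 0.0118269 s.
Throughput = L / cycle = 32000 / 0.0118269 = 2.706 Mbps.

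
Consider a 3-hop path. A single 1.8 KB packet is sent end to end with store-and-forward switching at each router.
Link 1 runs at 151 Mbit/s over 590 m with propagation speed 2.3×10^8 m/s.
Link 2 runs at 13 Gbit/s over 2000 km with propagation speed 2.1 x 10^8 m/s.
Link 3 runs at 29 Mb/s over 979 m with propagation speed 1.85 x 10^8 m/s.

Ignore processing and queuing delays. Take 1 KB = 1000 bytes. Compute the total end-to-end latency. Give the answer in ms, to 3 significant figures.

10.1 ms

L = 14400 bits.
Transmission delays (L/R per hop): 0.0953642, 0.00110769, 0.496552 ms; sum = 0.593024 ms.
Propagation delays (d/s per hop): 0.00256522, 9.52381, 0.00529189 ms; sum = 9.53167 ms.
End-to-end = 10.1 ms.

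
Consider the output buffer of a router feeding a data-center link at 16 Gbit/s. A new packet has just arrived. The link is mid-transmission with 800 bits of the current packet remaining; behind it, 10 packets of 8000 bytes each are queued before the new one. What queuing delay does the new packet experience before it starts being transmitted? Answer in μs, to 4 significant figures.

40.05 μs

Each queued packet: L/R = 64000/16000000000 = 4 μs.
10 queued → 40 μs.
Plus remaining 800 bits of current packet: 0.05 μs.
Queuing delay = 40.05 μs.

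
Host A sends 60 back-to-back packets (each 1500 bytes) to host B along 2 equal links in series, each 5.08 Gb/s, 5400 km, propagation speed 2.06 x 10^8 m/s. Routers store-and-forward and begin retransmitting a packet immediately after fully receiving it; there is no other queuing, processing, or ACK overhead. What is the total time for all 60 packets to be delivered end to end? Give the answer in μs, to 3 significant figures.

Per-hop transmission t_tx = L/R = 12000/5080000000 = 2.3622 μs.
Per-hop propagation t_prop = 5400000/206000000 = 26213.6 μs.
Pipeline fill: first packet needs 2·t_tx to clear all hops; remaining 59 packets each add one t_tx.
Total = (2+60-1)·t_tx + 2·t_prop = 61·2.3622 + 2·26213.6 = 52600 μs.

52600 μs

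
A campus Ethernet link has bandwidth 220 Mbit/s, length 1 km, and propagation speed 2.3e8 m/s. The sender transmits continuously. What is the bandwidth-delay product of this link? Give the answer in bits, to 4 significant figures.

956.5 bits

Propagation delay = 1000 / 2.3e+08 = 4.34783e-06 s.
BDP = R × t_prop = 220000000 × 4.34783e-06 = 956.522 bits.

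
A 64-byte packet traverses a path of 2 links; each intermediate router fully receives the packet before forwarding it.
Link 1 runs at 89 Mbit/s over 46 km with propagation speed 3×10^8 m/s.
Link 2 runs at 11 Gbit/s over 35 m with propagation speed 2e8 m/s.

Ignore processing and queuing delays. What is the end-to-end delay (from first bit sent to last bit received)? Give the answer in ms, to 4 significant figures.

0.1593 ms

L = 64 × 8 = 512 bits.
Transmission delays (L/R per hop): 0.00575281, 4.65455e-05 ms; sum = 0.00579935 ms.
Propagation delays (d/s per hop): 0.153333, 0.000175 ms; sum = 0.153508 ms.
End-to-end = 0.1593 ms.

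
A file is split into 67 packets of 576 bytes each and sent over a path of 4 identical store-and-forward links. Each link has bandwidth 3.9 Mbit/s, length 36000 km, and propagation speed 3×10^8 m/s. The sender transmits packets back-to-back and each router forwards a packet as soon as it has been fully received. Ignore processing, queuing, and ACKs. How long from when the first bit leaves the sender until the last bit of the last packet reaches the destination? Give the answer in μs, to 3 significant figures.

563000 μs

Per-hop transmission t_tx = L/R = 4608/3900000 = 1181.54 μs.
Per-hop propagation t_prop = 36000000/300000000 = 120000 μs.
Pipeline fill: first packet needs 4·t_tx to clear all hops; remaining 66 packets each add one t_tx.
Total = (4+67-1)·t_tx + 4·t_prop = 70·1181.54 + 4·120000 = 563000 μs.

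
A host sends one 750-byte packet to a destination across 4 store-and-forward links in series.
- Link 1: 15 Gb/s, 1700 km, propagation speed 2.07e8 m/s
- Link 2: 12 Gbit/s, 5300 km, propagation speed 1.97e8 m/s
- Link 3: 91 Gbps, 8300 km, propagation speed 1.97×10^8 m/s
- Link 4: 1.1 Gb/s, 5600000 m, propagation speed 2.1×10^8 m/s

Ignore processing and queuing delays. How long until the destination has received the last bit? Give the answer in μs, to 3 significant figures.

104000 μs

L = 750 × 8 = 6000 bits.
Transmission delays (L/R per hop): 0.4, 0.5, 0.0659341, 5.45455 μs; sum = 6.42048 μs.
Propagation delays (d/s per hop): 8212.56, 26903.6, 42132, 26666.7 μs; sum = 103915 μs.
End-to-end = 104000 μs.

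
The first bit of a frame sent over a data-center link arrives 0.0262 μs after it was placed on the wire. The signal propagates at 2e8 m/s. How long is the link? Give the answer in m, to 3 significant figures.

d = s × t_prop = 200000000 × 2.62e-08 = 5.24 m.

5.24 m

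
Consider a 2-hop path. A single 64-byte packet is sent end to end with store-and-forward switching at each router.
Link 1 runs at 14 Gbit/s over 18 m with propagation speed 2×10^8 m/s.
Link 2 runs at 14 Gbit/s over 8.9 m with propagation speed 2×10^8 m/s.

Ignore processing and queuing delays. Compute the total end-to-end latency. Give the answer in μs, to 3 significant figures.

0.208 μs

L = 64 × 8 = 512 bits.
Transmission delay per hop = L/R = 512/14000000000 = 0.0365714 μs; 2 hops → 0.0731429 μs.
Propagation delays (d/s per hop): 0.09, 0.0445 μs; sum = 0.1345 μs.
End-to-end = 0.208 μs.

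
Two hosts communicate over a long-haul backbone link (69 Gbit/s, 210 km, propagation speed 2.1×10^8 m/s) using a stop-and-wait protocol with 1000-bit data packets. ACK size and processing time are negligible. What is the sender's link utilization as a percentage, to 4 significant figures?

t_tx = L/R = 1000/69000000000 = 1.44928e-08 s.
t_prop = 210000/210000000 = 0.001 s; RTT = 0.002 s.
Cycle = t_tx + RTT = 0.00200001 s.
Utilization = t_tx / cycle = 1.44928e-08/0.00200001 = 0.0007246 %.

0.0007246 %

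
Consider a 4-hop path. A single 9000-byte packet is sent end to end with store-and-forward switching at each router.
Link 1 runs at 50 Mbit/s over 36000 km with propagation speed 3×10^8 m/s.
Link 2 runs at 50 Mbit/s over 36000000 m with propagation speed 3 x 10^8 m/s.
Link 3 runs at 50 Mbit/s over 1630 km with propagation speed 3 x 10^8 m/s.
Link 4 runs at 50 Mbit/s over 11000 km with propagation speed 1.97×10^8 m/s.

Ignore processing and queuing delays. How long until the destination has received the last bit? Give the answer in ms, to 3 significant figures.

L = 9000 × 8 = 72000 bits.
Transmission delay per hop = L/R = 72000/50000000 = 1.44 ms; 4 hops → 5.76 ms.
Propagation delays (d/s per hop): 120, 120, 5.43333, 55.8376 ms; sum = 301.271 ms.
End-to-end = 307 ms.

307 ms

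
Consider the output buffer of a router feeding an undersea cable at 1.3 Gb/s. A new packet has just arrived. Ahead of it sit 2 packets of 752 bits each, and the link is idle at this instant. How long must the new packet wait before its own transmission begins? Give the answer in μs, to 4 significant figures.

1.157 μs

Each queued packet: L/R = 752/1300000000 = 0.578462 μs.
2 queued → 1.15692 μs.
Queuing delay = 1.157 μs.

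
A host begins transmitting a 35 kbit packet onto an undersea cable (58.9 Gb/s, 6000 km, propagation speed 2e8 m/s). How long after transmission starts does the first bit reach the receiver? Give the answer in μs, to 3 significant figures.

First bit experiences only propagation delay: d/s = 6000000/200000000 = 30000 μs.

30000 μs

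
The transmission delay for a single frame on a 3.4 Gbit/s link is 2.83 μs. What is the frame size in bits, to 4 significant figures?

9622 bits

L = R × t_tx = 3400000000 b/s × 2.83e-06 s = 9622 bits.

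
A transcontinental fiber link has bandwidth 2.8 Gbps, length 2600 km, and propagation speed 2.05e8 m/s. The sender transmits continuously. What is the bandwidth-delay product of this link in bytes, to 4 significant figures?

4439000 bytes

Propagation delay = 2600000 / 2.05e+08 = 0.0126829 s.
BDP = R × t_prop = 2800000000 × 0.0126829 = 35512200 bits.
In bytes: 35512200/8 = 4439000 bytes.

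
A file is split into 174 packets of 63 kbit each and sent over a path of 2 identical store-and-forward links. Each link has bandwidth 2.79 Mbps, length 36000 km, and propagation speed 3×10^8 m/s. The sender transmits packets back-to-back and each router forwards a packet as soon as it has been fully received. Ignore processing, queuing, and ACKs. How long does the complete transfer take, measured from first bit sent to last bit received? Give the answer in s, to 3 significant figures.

4.19 s

Per-hop transmission t_tx = L/R = 63000/2790000 = 0.0225806 s.
Per-hop propagation t_prop = 36000000/300000000 = 0.12 s.
Pipeline fill: first packet needs 2·t_tx to clear all hops; remaining 173 packets each add one t_tx.
Total = (2+174-1)·t_tx + 2·t_prop = 175·0.0225806 + 2·0.12 = 4.19 s.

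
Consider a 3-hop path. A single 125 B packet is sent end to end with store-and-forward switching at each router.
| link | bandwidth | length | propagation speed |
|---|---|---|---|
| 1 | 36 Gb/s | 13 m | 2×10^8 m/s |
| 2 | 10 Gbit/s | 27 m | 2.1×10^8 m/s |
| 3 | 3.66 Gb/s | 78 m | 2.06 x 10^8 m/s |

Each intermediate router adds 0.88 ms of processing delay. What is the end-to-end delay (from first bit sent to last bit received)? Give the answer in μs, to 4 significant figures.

L = 125 × 8 = 1000 bits.
Transmission delays (L/R per hop): 0.0277778, 0.1, 0.273224 μs; sum = 0.401002 μs.
Propagation delays (d/s per hop): 0.065, 0.128571, 0.378641 μs; sum = 0.572212 μs.
Processing at 2 router(s): 2 × 0.88 ms = 1760 μs.
End-to-end = 1761 μs.

1761 μs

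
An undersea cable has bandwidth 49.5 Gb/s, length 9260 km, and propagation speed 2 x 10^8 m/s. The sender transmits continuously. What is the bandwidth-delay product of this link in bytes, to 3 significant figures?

286000000 bytes

Propagation delay = 9260000 / 200000000 = 0.0463 s.
BDP = R × t_prop = 49500000000 × 0.0463 = 2291850000 bits.
In bytes: 2291850000/8 = 286000000 bytes.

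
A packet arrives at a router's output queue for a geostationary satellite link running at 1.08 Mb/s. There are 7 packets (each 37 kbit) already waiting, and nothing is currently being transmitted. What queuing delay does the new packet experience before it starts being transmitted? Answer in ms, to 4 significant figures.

239.8 ms

Each queued packet: L/R = 37000/1080000 = 34.2593 ms.
7 queued → 239.815 ms.
Queuing delay = 239.8 ms.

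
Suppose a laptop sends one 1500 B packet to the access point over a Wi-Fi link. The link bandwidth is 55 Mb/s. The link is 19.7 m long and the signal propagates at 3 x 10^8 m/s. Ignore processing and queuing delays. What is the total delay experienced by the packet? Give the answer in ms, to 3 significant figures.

L = 1500 × 8 = 12000 bits.
Transmission delay = L/R = 12000 / 55000000 = 0.218182 ms.
Propagation delay = d/s = 19.7 m / 300000000 m/s = 6.56667e-05 ms.
Total = 0.218 ms.

0.218 ms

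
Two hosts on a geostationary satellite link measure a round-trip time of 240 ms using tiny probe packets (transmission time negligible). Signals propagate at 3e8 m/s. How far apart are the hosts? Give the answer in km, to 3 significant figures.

One-way propagation = RTT/2 = 120 ms.
d = s × t = 300000000 × 0.12 = 36000 km.

36000 km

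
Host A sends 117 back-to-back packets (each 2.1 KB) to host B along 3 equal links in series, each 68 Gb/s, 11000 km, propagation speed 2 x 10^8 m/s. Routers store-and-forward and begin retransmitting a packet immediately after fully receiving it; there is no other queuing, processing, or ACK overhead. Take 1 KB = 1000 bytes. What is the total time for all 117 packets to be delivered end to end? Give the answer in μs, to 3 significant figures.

Per-hop transmission t_tx = L/R = 16800/68000000000 = 0.247059 μs.
Per-hop propagation t_prop = 11000000/200000000 = 55000 μs.
Pipeline fill: first packet needs 3·t_tx to clear all hops; remaining 116 packets each add one t_tx.
Total = (3+117-1)·t_tx + 3·t_prop = 119·0.247059 + 3·55000 = 165000 μs.

165000 μs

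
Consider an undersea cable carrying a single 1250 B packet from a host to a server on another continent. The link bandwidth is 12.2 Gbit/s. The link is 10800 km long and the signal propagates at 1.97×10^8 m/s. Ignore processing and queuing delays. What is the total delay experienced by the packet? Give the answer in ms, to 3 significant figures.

54.8 ms

L = 1250 × 8 = 10000 bits.
Transmission delay = L/R = 10000 / 12200000000 = 0.000819672 ms.
Propagation delay = d/s = 10800000 m / 197000000 m/s = 54.8223 ms.
Total = 54.8 ms.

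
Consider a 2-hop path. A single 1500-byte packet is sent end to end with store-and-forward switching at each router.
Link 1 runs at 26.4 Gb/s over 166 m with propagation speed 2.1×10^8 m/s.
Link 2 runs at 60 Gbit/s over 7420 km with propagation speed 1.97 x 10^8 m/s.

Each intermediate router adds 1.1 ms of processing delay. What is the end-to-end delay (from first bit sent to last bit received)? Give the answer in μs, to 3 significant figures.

L = 1500 × 8 = 12000 bits.
Transmission delays (L/R per hop): 0.454545, 0.2 μs; sum = 0.654545 μs.
Propagation delays (d/s per hop): 0.790476, 37665 μs; sum = 37665.8 μs.
Processing at 1 router(s): 1 × 1.1 ms = 1100 μs.
End-to-end = 38800 μs.

38800 μs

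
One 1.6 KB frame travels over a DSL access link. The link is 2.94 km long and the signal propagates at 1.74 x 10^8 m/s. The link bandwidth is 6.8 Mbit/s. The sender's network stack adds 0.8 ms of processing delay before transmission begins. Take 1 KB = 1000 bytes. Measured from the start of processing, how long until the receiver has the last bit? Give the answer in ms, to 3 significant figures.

2.70 ms

L = 12800 bits.
Transmission delay = L/R = 12800 / 6800000 = 1.88235 ms.
Propagation delay = d/s = 2940 m / 174000000 m/s = 0.0168966 ms.
Plus processing delay 0.8 ms = 0.8 ms.
Total = 2.70 ms.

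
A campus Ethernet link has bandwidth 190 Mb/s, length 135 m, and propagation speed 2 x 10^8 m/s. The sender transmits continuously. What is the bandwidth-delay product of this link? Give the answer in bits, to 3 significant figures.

128 bits

Propagation delay = 135 / 200000000 = 6.75e-07 s.
BDP = R × t_prop = 190000000 × 6.75e-07 = 128.25 bits.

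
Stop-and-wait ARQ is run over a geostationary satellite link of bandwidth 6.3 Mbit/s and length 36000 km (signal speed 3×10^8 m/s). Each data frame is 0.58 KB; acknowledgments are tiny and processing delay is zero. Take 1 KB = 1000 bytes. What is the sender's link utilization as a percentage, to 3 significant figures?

0.306 %

t_tx = L/R = 4640/6300000 = 0.000736508 s.
t_prop = 36000000/300000000 = 0.12 s; RTT = 0.24 s.
Cycle = t_tx + RTT = 0.240737 s.
Utilization = t_tx / cycle = 0.000736508/0.240737 = 0.306 %.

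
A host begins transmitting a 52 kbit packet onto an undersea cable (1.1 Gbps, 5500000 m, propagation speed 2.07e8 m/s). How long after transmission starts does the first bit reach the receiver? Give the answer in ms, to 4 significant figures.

First bit experiences only propagation delay: d/s = 5500000/2.07e+08 = 26.57 ms.

26.57 ms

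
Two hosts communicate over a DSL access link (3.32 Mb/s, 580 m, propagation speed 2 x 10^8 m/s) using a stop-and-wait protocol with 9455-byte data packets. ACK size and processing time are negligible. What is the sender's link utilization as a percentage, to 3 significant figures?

t_tx = L/R = 75640/3320000 = 0.0227831 s.
t_prop = 580/200000000 = 2.9e-06 s; RTT = 5.8e-06 s.
Cycle = t_tx + RTT = 0.0227889 s.
Utilization = t_tx / cycle = 0.0227831/0.0227889 = 100 %.

100 %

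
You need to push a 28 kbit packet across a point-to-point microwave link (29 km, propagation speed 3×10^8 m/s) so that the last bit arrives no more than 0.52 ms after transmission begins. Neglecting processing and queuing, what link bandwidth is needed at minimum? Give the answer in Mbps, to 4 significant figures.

Propagation delay = 29000 / 300000000 = 0.0966667 ms.
Transmission budget = 0.52 − 0.0966667 = 0.423333 ms.
R ≥ L / t_tx = 28000 bits / 0.000423333 s = 66.14 Mbps.

66.14 Mbps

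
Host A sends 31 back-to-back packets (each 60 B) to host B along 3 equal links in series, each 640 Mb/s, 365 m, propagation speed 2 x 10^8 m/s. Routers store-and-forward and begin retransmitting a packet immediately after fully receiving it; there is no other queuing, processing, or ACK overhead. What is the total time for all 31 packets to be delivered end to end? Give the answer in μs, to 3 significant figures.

30.2 μs

Per-hop transmission t_tx = L/R = 480/640000000 = 0.75 μs.
Per-hop propagation t_prop = 365/200000000 = 1.825 μs.
Pipeline fill: first packet needs 3·t_tx to clear all hops; remaining 30 packets each add one t_tx.
Total = (3+31-1)·t_tx + 3·t_prop = 33·0.75 + 3·1.825 = 30.2 μs.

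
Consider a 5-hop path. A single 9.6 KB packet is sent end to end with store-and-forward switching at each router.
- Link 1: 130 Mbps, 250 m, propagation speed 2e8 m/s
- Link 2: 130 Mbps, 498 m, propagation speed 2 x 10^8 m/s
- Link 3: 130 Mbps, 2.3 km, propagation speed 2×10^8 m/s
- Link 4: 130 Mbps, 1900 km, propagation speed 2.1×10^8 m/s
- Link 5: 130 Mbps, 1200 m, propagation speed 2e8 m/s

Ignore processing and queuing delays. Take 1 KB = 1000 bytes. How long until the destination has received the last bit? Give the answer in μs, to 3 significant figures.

12000 μs

L = 76800 bits.
Transmission delay per hop = L/R = 76800/130000000 = 590.769 μs; 5 hops → 2953.85 μs.
Propagation delays (d/s per hop): 1.25, 2.49, 11.5, 9047.62, 6 μs; sum = 9068.86 μs.
End-to-end = 12000 μs.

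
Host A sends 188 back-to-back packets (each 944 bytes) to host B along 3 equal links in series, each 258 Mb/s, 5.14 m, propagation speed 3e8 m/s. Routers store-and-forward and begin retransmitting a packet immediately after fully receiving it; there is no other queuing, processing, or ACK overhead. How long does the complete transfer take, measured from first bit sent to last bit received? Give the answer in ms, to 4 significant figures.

5.562 ms

Per-hop transmission t_tx = L/R = 7552/258000000 = 0.0292713 ms.
Per-hop propagation t_prop = 5.14/300000000 = 1.71333e-05 ms.
Pipeline fill: first packet needs 3·t_tx to clear all hops; remaining 187 packets each add one t_tx.
Total = (3+188-1)·t_tx + 3·t_prop = 190·0.0292713 + 3·1.71333e-05 = 5.562 ms.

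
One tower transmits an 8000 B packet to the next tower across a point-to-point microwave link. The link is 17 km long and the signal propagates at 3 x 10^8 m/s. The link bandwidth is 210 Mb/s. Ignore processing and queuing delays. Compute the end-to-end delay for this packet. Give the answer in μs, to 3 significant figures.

361 μs

L = 8000 × 8 = 64000 bits.
Transmission delay = L/R = 64000 / 210000000 = 304.762 μs.
Propagation delay = d/s = 17000 m / 300000000 m/s = 56.6667 μs.
Total = 361 μs.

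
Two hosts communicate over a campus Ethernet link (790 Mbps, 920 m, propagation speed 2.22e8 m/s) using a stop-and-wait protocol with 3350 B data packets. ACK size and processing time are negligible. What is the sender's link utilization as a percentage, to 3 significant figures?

80.4 %

t_tx = L/R = 26800/790000000 = 3.39241e-05 s.
t_prop = 920/2.22e+08 = 4.14414e-06 s; RTT = 8.28829e-06 s.
Cycle = t_tx + RTT = 4.22123e-05 s.
Utilization = t_tx / cycle = 3.39241e-05/4.22123e-05 = 80.4 %.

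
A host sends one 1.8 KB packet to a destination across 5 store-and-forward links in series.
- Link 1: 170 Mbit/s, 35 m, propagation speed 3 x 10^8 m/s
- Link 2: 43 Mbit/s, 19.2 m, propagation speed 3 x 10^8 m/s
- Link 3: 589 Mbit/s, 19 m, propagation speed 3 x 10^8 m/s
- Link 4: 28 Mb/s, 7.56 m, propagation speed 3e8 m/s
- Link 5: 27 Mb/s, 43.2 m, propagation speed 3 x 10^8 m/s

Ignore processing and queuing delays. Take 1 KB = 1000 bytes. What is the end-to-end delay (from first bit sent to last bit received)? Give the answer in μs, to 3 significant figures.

1490 μs

L = 14400 bits.
Transmission delays (L/R per hop): 84.7059, 334.884, 24.4482, 514.286, 533.333 μs; sum = 1491.66 μs.
Propagation delays (d/s per hop): 0.116667, 0.064, 0.0633333, 0.0252, 0.144 μs; sum = 0.4132 μs.
End-to-end = 1490 μs.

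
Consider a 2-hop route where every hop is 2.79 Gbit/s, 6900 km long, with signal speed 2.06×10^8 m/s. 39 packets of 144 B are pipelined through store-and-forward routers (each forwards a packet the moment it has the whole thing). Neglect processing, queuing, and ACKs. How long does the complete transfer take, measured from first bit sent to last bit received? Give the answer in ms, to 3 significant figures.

67.0 ms

Per-hop transmission t_tx = L/R = 1152/2790000000 = 0.000412903 ms.
Per-hop propagation t_prop = 6900000/206000000 = 33.4951 ms.
Pipeline fill: first packet needs 2·t_tx to clear all hops; remaining 38 packets each add one t_tx.
Total = (2+39-1)·t_tx + 2·t_prop = 40·0.000412903 + 2·33.4951 = 67.0 ms.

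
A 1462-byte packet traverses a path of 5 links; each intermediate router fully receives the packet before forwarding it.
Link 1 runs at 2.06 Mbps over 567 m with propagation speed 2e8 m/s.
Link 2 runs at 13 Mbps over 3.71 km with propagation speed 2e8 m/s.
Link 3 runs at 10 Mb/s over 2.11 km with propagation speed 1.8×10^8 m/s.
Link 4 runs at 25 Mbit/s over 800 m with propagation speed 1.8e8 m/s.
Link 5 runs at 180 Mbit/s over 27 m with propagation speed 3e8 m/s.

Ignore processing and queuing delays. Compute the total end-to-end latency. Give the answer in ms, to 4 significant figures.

L = 1462 × 8 = 11696 bits.
Transmission delays (L/R per hop): 5.67767, 0.899692, 1.1696, 0.46784, 0.0649778 ms; sum = 8.27978 ms.
Propagation delays (d/s per hop): 0.002835, 0.01855, 0.0117222, 0.00444444, 9e-05 ms; sum = 0.0376417 ms.
End-to-end = 8.317 ms.

8.317 ms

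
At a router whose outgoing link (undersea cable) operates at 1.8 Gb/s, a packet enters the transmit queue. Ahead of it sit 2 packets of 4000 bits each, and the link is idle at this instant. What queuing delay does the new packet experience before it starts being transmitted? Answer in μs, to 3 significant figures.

4.44 μs

Each queued packet: L/R = 4000/1800000000 = 2.22222 μs.
2 queued → 4.44444 μs.
Queuing delay = 4.44 μs.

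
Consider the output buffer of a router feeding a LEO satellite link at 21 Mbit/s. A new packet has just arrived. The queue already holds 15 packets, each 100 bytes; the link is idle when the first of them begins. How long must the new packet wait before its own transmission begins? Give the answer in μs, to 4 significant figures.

571.4 μs

Each queued packet: L/R = 800/21000000 = 38.0952 μs.
15 queued → 571.429 μs.
Queuing delay = 571.4 μs.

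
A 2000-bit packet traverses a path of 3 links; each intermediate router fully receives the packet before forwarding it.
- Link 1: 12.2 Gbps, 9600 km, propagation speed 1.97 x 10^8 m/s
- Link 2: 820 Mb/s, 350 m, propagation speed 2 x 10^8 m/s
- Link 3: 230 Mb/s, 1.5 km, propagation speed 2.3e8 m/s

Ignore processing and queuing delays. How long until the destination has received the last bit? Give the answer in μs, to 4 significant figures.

Transmission delays (L/R per hop): 0.163934, 2.43902, 8.69565 μs; sum = 11.2986 μs.
Propagation delays (d/s per hop): 48731, 1.75, 6.52174 μs; sum = 48739.2 μs.
End-to-end = 48750 μs.

48750 μs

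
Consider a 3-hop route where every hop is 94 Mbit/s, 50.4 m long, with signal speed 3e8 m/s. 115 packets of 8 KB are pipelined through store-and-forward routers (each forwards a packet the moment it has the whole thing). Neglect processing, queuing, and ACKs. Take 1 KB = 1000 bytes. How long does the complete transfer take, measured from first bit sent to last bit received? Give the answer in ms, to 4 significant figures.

79.66 ms

Per-hop transmission t_tx = L/R = 64000/94000000 = 0.680851 ms.
Per-hop propagation t_prop = 50.4/300000000 = 0.000168 ms.
Pipeline fill: first packet needs 3·t_tx to clear all hops; remaining 114 packets each add one t_tx.
Total = (3+115-1)·t_tx + 3·t_prop = 117·0.680851 + 3·0.000168 = 79.66 ms.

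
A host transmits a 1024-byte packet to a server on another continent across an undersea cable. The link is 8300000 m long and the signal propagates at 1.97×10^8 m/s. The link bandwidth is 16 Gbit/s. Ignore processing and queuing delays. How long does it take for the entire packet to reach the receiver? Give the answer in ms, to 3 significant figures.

42.1 ms

L = 1024 × 8 = 8192 bits.
Transmission delay = L/R = 8192 / 16000000000 = 0.000512 ms.
Propagation delay = d/s = 8300000 m / 197000000 m/s = 42.132 ms.
Total = 42.1 ms.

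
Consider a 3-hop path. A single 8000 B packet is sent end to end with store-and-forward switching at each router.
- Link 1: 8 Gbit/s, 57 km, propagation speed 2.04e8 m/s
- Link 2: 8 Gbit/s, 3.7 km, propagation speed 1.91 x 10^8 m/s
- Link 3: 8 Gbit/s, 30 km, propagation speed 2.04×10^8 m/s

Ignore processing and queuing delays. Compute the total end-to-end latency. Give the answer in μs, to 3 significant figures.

L = 8000 × 8 = 64000 bits.
Transmission delay per hop = L/R = 64000/8000000000 = 8 μs; 3 hops → 24 μs.
Propagation delays (d/s per hop): 279.412, 19.3717, 147.059 μs; sum = 445.842 μs.
End-to-end = 470 μs.

470 μs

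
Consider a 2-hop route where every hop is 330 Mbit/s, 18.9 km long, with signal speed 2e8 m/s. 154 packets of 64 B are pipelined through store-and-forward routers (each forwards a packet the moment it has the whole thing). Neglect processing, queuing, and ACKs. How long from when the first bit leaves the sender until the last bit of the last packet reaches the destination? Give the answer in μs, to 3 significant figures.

429 μs

Per-hop transmission t_tx = L/R = 512/330000000 = 1.55152 μs.
Per-hop propagation t_prop = 18900/200000000 = 94.5 μs.
Pipeline fill: first packet needs 2·t_tx to clear all hops; remaining 153 packets each add one t_tx.
Total = (2+154-1)·t_tx + 2·t_prop = 155·1.55152 + 2·94.5 = 429 μs.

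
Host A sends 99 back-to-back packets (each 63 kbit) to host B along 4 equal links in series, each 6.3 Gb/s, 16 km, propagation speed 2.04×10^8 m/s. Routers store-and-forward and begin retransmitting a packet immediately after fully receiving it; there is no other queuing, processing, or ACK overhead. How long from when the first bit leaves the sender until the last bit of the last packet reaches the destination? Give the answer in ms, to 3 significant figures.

Per-hop transmission t_tx = L/R = 63000/6300000000 = 0.01 ms.
Per-hop propagation t_prop = 16000/204000000 = 0.0784314 ms.
Pipeline fill: first packet needs 4·t_tx to clear all hops; remaining 98 packets each add one t_tx.
Total = (4+99-1)·t_tx + 4·t_prop = 102·0.01 + 4·0.0784314 = 1.33 ms.

1.33 ms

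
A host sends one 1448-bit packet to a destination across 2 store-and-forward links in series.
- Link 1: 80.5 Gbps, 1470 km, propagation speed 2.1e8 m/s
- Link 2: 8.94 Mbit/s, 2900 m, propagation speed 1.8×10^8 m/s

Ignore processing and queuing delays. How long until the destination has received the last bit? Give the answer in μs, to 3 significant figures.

7180 μs

Transmission delays (L/R per hop): 0.0179876, 161.969 μs; sum = 161.987 μs.
Propagation delays (d/s per hop): 7000, 16.1111 μs; sum = 7016.11 μs.
End-to-end = 7180 μs.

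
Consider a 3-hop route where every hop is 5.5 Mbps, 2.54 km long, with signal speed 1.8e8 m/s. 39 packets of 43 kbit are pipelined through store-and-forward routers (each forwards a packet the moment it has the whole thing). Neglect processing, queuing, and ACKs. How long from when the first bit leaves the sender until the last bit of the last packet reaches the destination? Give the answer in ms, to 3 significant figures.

321 ms

Per-hop transmission t_tx = L/R = 43000/5500000 = 7.81818 ms.
Per-hop propagation t_prop = 2540/180000000 = 0.0141111 ms.
Pipeline fill: first packet needs 3·t_tx to clear all hops; remaining 38 packets each add one t_tx.
Total = (3+39-1)·t_tx + 3·t_prop = 41·7.81818 + 3·0.0141111 = 321 ms.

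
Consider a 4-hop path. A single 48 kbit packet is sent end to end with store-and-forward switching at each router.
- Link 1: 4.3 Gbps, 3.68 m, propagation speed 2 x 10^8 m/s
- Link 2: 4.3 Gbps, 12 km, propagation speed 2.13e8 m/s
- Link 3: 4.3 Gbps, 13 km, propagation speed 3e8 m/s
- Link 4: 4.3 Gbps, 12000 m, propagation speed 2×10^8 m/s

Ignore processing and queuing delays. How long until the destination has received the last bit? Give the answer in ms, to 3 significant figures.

0.204 ms

L = 48000 bits.
Transmission delay per hop = L/R = 48000/4300000000 = 0.0111628 ms; 4 hops → 0.0446512 ms.
Propagation delays (d/s per hop): 1.84e-05, 0.056338, 0.0433333, 0.06 ms; sum = 0.15969 ms.
End-to-end = 0.204 ms.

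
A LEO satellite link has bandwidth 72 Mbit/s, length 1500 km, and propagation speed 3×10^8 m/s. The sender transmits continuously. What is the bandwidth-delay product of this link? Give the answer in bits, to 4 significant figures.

360000 bits

Propagation delay = 1500000 / 300000000 = 0.005 s.
BDP = R × t_prop = 72000000 × 0.005 = 360000 bits.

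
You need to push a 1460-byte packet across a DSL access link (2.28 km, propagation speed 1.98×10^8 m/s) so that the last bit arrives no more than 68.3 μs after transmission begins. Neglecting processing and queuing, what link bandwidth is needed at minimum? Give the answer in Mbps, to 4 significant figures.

L = 11680 bits.
Propagation delay = 2280 / 198000000 = 11.5152 μs.
Transmission budget = 68.3 − 11.5152 = 56.7848 μs.
R ≥ L / t_tx = 11680 bits / 5.67848e-05 s = 205.7 Mbps.

205.7 Mbps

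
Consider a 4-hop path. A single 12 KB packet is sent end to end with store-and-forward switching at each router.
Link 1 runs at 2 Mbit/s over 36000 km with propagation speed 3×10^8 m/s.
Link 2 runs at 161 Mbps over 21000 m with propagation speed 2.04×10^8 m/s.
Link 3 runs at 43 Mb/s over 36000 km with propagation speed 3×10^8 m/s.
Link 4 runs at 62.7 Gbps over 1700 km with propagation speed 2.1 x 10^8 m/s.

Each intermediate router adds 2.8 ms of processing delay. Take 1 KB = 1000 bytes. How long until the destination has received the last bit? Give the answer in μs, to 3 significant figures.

307000 μs

L = 96000 bits.
Transmission delays (L/R per hop): 48000, 596.273, 2232.56, 1.5311 μs; sum = 50830.4 μs.
Propagation delays (d/s per hop): 120000, 102.941, 120000, 8095.24 μs; sum = 248198 μs.
Processing at 3 router(s): 3 × 2.8 ms = 8400 μs.
End-to-end = 307000 μs.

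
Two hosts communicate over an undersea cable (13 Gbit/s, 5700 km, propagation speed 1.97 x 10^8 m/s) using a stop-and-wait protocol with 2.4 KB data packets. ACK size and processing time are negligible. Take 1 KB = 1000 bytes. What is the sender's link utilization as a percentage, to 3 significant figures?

0.00255 %

t_tx = L/R = 19200/13000000000 = 1.47692e-06 s.
t_prop = 5700000/197000000 = 0.028934 s; RTT = 0.057868 s.
Cycle = t_tx + RTT = 0.0578695 s.
Utilization = t_tx / cycle = 1.47692e-06/0.0578695 = 0.00255 %.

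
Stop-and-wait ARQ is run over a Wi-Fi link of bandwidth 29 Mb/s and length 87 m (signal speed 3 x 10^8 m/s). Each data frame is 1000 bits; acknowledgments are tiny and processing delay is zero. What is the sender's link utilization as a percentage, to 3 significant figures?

t_tx = L/R = 1000/29000000 = 3.44828e-05 s.
t_prop = 87/300000000 = 2.9e-07 s; RTT = 5.8e-07 s.
Cycle = t_tx + RTT = 3.50628e-05 s.
Utilization = t_tx / cycle = 3.44828e-05/3.50628e-05 = 98.3 %.

98.3 %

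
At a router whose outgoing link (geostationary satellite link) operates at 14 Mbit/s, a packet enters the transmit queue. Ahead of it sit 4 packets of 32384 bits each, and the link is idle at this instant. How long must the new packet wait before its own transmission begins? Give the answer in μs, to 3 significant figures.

Each queued packet: L/R = 32384/14000000 = 2313.14 μs.
4 queued → 9252.57 μs.
Queuing delay = 9250 μs.

9250 μs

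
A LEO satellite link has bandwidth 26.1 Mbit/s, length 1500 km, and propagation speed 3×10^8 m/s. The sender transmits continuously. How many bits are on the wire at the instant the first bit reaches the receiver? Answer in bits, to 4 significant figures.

Propagation delay = 1500000 / 300000000 = 0.005 s.
BDP = R × t_prop = 26100000 × 0.005 = 130500 bits.

130500 bits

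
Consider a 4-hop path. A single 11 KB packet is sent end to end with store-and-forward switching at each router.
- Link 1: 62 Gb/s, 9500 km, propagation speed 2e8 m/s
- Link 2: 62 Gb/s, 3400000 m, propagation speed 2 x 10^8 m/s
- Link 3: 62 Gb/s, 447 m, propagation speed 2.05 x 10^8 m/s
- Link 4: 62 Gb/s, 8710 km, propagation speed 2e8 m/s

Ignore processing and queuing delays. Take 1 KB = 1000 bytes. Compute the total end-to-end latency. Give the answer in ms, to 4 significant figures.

L = 88000 bits.
Transmission delay per hop = L/R = 88000/62000000000 = 0.00141935 ms; 4 hops → 0.00567742 ms.
Propagation delays (d/s per hop): 47.5, 17, 0.00218049, 43.55 ms; sum = 108.052 ms.
End-to-end = 108.1 ms.

108.1 ms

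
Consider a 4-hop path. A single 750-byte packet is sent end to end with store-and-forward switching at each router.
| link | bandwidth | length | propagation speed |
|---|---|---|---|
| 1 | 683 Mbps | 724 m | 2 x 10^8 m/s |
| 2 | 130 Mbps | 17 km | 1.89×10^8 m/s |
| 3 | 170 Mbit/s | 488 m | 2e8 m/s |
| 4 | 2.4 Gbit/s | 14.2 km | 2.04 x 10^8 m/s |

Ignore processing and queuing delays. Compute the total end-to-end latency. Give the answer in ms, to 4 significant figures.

0.2583 ms

L = 750 × 8 = 6000 bits.
Transmission delays (L/R per hop): 0.00878477, 0.0461538, 0.0352941, 0.0025 ms; sum = 0.0927327 ms.
Propagation delays (d/s per hop): 0.00362, 0.0899471, 0.00244, 0.0696078 ms; sum = 0.165615 ms.
End-to-end = 0.2583 ms.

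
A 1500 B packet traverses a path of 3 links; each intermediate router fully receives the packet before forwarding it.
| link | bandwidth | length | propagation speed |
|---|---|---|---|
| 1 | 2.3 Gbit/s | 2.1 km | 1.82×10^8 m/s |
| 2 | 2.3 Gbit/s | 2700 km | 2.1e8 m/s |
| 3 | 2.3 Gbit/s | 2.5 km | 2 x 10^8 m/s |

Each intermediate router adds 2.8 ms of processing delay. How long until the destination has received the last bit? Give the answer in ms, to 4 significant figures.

L = 1500 × 8 = 12000 bits.
Transmission delay per hop = L/R = 12000/2300000000 = 0.00521739 ms; 3 hops → 0.0156522 ms.
Propagation delays (d/s per hop): 0.0115385, 12.8571, 0.0125 ms; sum = 12.8812 ms.
Processing at 2 router(s): 2 × 2.8 ms = 5.6 ms.
End-to-end = 18.50 ms.

18.50 ms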